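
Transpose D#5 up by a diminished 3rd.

The third takes the letter from D up to F.
A diminished third is 2 semitones; 2 semitones up from D#5 gives F5.

F5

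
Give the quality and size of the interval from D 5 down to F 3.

major 13th

Descending from D5 to F3 is the same interval as ascending F3 to D5.
F to D spans six letter names (F-G-A-B-C-D), plus an octave, so the interval is some kind of thirteenth.
The major thirteenth spans 21 semitones, and F3 to D5 is exactly 21 semitones — so this is a major thirteenth.
(Equivalently, a compound major sixth: a major sixth plus an octave.)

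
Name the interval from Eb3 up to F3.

M2

E to F spans two letter names (E-F), so the interval is some kind of second.
Eb3 to F3 is 2 semitones, matching the major second exactly, so the quality is major.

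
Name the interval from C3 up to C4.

perfect octave

C to C is the same letter name, plus an octave, so the interval is some kind of octave.
Counting semitones, C3→C4 is 12, which is the perfect octave.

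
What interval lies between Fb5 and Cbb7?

F to C spans five letter names (F-G-A-B-C), plus an octave: a twelfth.
The perfect twelfth is 19 semitones; here we have 18, one semitone narrower: diminished.
(Equivalently, a compound diminished fifth: a diminished fifth plus an octave.)

diminished 12th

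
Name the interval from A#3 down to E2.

Descending from A#3 to E2 is the same interval as ascending E2 to A#3.
E to A spans four letter names (E-F-G-A), plus an octave: an eleventh.
E2 to A#3 spans 18 semitones — one semitone wider than the perfect eleventh (17) — giving an augmented eleventh.
(Equivalently, a compound augmented fourth: an augmented fourth plus an octave.)

augmented eleventh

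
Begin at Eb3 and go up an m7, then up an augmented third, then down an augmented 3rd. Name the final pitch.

Db4

A minor seventh up from Eb3 is Db4.
Up an augmented third from Db4: F#4 (5 semitones up).
An augmented third down from F#4 is Db4.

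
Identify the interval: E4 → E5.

perfect octave

E to E is the same letter name, plus an octave — that makes it an octave of some quality.
E4 to E5 is 12 semitones, matching the perfect octave exactly, so the quality is perfect.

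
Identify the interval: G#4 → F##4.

minor second

Descending from G#4 to F##4 is the same interval as ascending F##4 to G#4.
F to G spans two letter names (F-G): a second.
A major second would be 2 semitones, but F##4 to G#4 is 1 — one semitone narrower, making it a minor second.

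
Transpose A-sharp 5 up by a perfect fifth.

Counting five letter names up from A lands on E.
A perfect fifth is 7 semitones; 7 semitones up from A#5 gives E#6.

E-sharp 6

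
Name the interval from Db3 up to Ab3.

perfect 5th

D to A spans five letter names (D-E-F-G-A) — that makes it a fifth of some quality.
Db3 to Ab3 is 7 semitones, matching the perfect fifth exactly, so the quality is perfect.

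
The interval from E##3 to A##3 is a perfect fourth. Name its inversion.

P5

Interval numbers invert to sum to nine: 4 + 5 = 9, so a fourth inverts to a fifth.
The quality also flips — perfect stays perfect — giving a perfect fifth.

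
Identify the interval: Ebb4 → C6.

augmented thirteenth

E to C spans six letter names (E-F-G-A-B-C), plus an octave: a thirteenth.
Ebb4 to C6 spans 22 semitones — one semitone wider than the major thirteenth (21) — giving an augmented thirteenth.
(Equivalently, a compound augmented sixth: an augmented sixth plus an octave.)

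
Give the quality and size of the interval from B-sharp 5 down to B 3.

augmented fifteenth

Descending from B#5 to B3 is the same interval as ascending B3 to B#5.
B to B is the same letter name, plus 2 octaves, so the interval is some kind of fifteenth.
The perfect fifteenth is 24 semitones; here we have 25, one semitone wider: augmented.
(Equivalently, a compound augmented octave: an augmented octave plus an octave.)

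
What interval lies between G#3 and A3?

G to A spans two letter names (G-A) — that makes it a second of some quality.
At 1 semitone, G#3→A3 falls one short of a major second: minor.

minor 2nd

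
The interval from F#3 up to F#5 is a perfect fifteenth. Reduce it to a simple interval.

perfect octave

Subtracting seven from the interval number removes an octave: 15 − 7 = 8.
Quality carries through unchanged, so the simple form is a perfect octave.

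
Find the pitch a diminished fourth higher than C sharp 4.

Four letter names up from C: F.
A diminished fourth spans 4 semitones, so from C#4 the target pitch is F4.

F 4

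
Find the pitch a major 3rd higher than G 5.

Counting three letter names up from G lands on B.
A major third spans 4 semitones, so from G5 the target pitch is B5.

B 5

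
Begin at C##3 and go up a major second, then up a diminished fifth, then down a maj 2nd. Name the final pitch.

Up a major second from C##3: D##3 (2 semitones up).
Up a diminished fifth from D##3: A#3 (6 semitones up).
A major second down from A#3 is G#3.

G#3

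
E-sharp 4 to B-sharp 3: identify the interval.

P4

Descending from E#4 to B#3 is the same interval as ascending B#3 to E#4.
B to E spans four letter names (B-C-D-E) — that makes it a fourth of some quality.
The perfect fourth spans 5 semitones, and B#3 to E#4 is exactly 5 semitones — so this is a perfect fourth.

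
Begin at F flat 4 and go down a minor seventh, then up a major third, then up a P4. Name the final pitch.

Fb4 down a minor seventh → Gb3 (10 semitones).
Gb3 up a major third → Bb3 (4 semitones).
A perfect fourth up from Bb3 is Eb4.

E flat 4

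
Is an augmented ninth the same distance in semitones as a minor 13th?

15 semitones (augmented ninth) vs 20 semitones (minor thirteenth): not equal.

No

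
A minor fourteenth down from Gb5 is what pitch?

Counting seven letter names plus an octave down from G lands on A.
A minor fourteenth is 22 semitones; 22 semitones down from Gb5 gives Ab3.

Ab3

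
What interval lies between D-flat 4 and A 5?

D to A spans five letter names (D-E-F-G-A), plus an octave: a twelfth.
Db4 to A5 spans 20 semitones — one semitone wider than the perfect twelfth (19) — giving an augmented twelfth.
(Equivalently, a compound augmented fifth: an augmented fifth plus an octave.)

augmented twelfth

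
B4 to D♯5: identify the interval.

B to D spans three letter names (B-C-D), so the interval is some kind of third.
Counting semitones, B4→D#5 is 4, which is the major third.

M3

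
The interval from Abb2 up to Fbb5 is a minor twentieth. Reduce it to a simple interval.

m6

Each octave removed subtracts seven from the number: 20 − 14 = 6.
Quality carries through unchanged, so the simple form is a minor sixth.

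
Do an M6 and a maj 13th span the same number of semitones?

9 semitones (major sixth) vs 21 semitones (major thirteenth): not equal.

No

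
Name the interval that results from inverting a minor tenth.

M6

First reduce the compound minor tenth to its simple form, a minor third.
Inverted interval numbers add to nine, so a third pairs with a sixth (3 + 6 = 9).
And minor becomes major under inversion, so we get a major sixth.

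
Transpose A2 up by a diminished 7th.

Gb3

Seven letter names up from A: G.
A diminished seventh is 9 semitones; 9 semitones up from A2 gives Gb3.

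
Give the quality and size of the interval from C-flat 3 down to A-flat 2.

Descending from Cb3 to Ab2 is the same interval as ascending Ab2 to Cb3.
A to C spans three letter names (A-B-C), so the interval is some kind of third.
Ab2 to Cb3 is 3 semitones, a half step short of the major third (4), so this is minor.

minor third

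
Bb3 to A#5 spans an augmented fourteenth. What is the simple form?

A7

Subtracting seven from the interval number removes an octave: 14 − 7 = 7.
Quality carries through unchanged, so the simple form is an augmented seventh.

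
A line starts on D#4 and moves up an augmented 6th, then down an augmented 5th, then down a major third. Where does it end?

C#4

D#4 up an augmented sixth → B##4 (10 semitones).
An augmented fifth down from B##4 is E#4.
A major third down from E#4 is C#4.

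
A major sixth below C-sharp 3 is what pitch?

Counting six letter names down from C lands on E.
Moving 9 semitones down from C#3 (the size of a major sixth) reaches E2.

E 2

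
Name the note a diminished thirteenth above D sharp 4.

Six letters up from D (plus an octave) reaches B.
Moving 19 semitones up from D#4 (the size of a diminished thirteenth) reaches Bb5.

B flat 5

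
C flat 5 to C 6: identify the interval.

augmented octave

C to C is the same letter name, plus an octave: an octave.
A perfect octave would be 12 semitones; Cb5 to C6 is 13, one semitone wider, so the interval is augmented.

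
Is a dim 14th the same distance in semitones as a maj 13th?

A diminished fourteenth spans 21 semitones, and a major thirteenth also spans 21 semitones — they're enharmonic.

Yes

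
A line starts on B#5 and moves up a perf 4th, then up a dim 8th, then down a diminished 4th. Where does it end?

A perfect fourth up from B#5 is E#6.
A diminished octave up from E#6 is E7.
E7 down a diminished fourth → B#6 (4 semitones).

B#6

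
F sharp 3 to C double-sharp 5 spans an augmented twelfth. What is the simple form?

augmented 5th

Each octave removed subtracts seven from the number: 12 − 7 = 5.
Quality carries through unchanged, so the simple form is an augmented fifth.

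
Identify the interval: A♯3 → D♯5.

perfect eleventh

A to D spans four letter names (A-B-C-D), plus an octave, so the interval is some kind of eleventh.
A#3 to D#5 is 17 semitones, matching the perfect eleventh exactly, so the quality is perfect.
(Equivalently, a compound perfect fourth: a perfect fourth plus an octave.)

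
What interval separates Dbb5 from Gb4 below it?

Descending from Dbb5 to Gb4 is the same interval as ascending Gb4 to Dbb5.
G to D spans five letter names (G-A-B-C-D): a fifth.
Gb4 to Dbb5 spans 6 semitones — one semitone narrower than the perfect fifth (7) — giving a diminished fifth.

diminished fifth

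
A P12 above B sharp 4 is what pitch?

F double-sharp 6

The twelfth's letter: B up five letter names plus an octave → F.
A perfect twelfth is 19 semitones; 19 semitones up from B#4 gives F##6.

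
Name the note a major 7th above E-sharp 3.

D-double-sharp 4

Counting seven letter names up from E lands on D.
Moving 11 semitones up from E#3 (the size of a major seventh) reaches D##4.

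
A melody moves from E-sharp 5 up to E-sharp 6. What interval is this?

perfect octave

E to E is the same letter name, plus an octave: an octave.
E#5 to E#6 is 12 semitones, matching the perfect octave exactly, so the quality is perfect.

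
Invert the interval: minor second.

M7

Interval numbers invert to sum to nine: 2 + 7 = 9, so a second inverts to a seventh.
And minor becomes major under inversion, so we get a major seventh.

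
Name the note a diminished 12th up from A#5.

E7

Counting five letter names plus an octave up from A lands on E.
A diminished twelfth spans 18 semitones, so from A#5 the target pitch is E7.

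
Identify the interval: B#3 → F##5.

perfect 12th

B to F spans five letter names (B-C-D-E-F), plus an octave: a twelfth.
B#3 to F##5 is 19 semitones, matching the perfect twelfth exactly, so the quality is perfect.
(Equivalently, a compound perfect fifth: a perfect fifth plus an octave.)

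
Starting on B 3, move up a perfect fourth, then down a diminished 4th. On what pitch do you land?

B3 up a perfect fourth → E4 (5 semitones).
E4 down a diminished fourth → B#3 (4 semitones).

B sharp 3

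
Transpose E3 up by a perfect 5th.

Counting five letter names up from E lands on B.
Moving 7 semitones up from E3 (the size of a perfect fifth) reaches B3.

B3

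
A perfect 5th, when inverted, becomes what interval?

The rule of nine gives the new number: 9 − 5 = 4, so a fifth becomes a fourth.
The quality also flips — perfect stays perfect — giving a perfect fourth.

perfect fourth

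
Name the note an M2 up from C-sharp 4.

D-sharp 4

Two letter names up from C: D.
Moving 2 semitones up from C#4 (the size of a major second) reaches D#4.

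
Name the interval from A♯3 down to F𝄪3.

minor third

Descending from A#3 to F##3 is the same interval as ascending F##3 to A#3.
F to A spans three letter names (F-G-A), so the interval is some kind of third.
At 3 semitones, F##3→A#3 falls one short of a major third: minor.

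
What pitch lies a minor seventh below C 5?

The seventh takes the letter from C down to D.
A minor seventh spans 10 semitones, so from C5 the target pitch is D4.

D 4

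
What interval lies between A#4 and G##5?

A to G spans seven letter names (A-B-C-D-E-F-G): a seventh.
The major seventh spans 11 semitones, and A#4 to G##5 is exactly 11 semitones — so this is a major seventh.

M7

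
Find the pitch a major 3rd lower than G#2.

Counting three letter names down from G lands on E.
A major third spans 4 semitones, so from G#2 the target pitch is E2.

E2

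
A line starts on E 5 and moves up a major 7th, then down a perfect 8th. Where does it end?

A major seventh up from E5 is D#6.
A perfect octave down from D#6 is D#5.

D sharp 5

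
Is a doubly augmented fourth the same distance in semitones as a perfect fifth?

A doubly augmented fourth spans 7 semitones, and a perfect fifth also spans 7 semitones — they're enharmonic.

Yes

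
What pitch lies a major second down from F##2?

Counting two letter names down from F lands on E.
A major second spans 2 semitones, so from F##2 the target pitch is E#2.

E#2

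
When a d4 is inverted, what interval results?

A5

Inverted interval numbers add to nine, so a fourth pairs with a fifth (4 + 5 = 9).
Quality inverts too: diminished becomes augmented. That makes the inversion an augmented fifth.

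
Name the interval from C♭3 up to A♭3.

C to A spans six letter names (C-D-E-F-G-A) — that makes it a sixth of some quality.
Counting semitones, Cb3→Ab3 is 9, which is the major sixth.

major sixth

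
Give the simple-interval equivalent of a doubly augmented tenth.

Subtracting seven from the interval number removes an octave: 10 − 7 = 3.
Quality carries through unchanged, so the simple form is a doubly augmented third.

doubly augmented third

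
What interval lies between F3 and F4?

F to F is the same letter name, plus an octave: an octave.
The perfect octave spans 12 semitones, and F3 to F4 is exactly 12 semitones — so this is a perfect octave.

P8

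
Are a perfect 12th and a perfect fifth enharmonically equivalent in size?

19 semitones (perfect twelfth) vs 7 semitones (perfect fifth): not equal.

No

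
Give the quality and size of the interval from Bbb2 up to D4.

B to D spans three letter names (B-C-D), plus an octave: a tenth.
A major tenth would be 16 semitones; Bbb2 to D4 is 17, one semitone wider, so the interval is augmented.
(Equivalently, a compound augmented third: an augmented third plus an octave.)

A10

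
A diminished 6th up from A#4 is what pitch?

The sixth takes the letter from A up to F.
A diminished sixth is 7 semitones; 7 semitones up from A#4 gives F5.

F5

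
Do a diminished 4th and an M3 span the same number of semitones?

A diminished fourth = 4 semitones = a major third; enharmonically equal.

Yes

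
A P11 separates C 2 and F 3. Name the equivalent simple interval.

Take out an octave (7 from the number): 11 − 7 = 4.
That makes a perfect eleventh a compound perfect fourth — an octave plus a perfect fourth.

perfect fourth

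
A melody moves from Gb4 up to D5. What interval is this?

A5

G to D spans five letter names (G-A-B-C-D), so the interval is some kind of fifth.
The perfect fifth is 7 semitones; here we have 8, one semitone wider: augmented.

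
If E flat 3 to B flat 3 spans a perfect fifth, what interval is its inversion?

P4

The rule of nine gives the new number: 9 − 5 = 4, so a fifth becomes a fourth.
And perfect stays perfect under inversion, so we get a perfect fourth.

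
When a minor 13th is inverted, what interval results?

First reduce the compound minor thirteenth to its simple form, a minor sixth.
Inverted interval numbers add to nine, so a sixth pairs with a third (6 + 3 = 9).
And minor becomes major under inversion, so we get a major third.

M3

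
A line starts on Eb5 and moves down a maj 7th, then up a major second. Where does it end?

Gb4

A major seventh down from Eb5 is Fb4.
Fb4 up a major second → Gb4 (2 semitones).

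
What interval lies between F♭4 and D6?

F to D spans six letter names (F-G-A-B-C-D), plus an octave: a thirteenth.
A major thirteenth would be 21 semitones; Fb4 to D6 is 22, one semitone wider, so the interval is augmented.
(Equivalently, a compound augmented sixth: an augmented sixth plus an octave.)

augmented 13th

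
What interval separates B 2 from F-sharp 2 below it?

perfect 4th

Descending from B2 to F#2 is the same interval as ascending F#2 to B2.
F to B spans four letter names (F-G-A-B): a fourth.
Counting semitones, F#2→B2 is 5, which is the perfect fourth.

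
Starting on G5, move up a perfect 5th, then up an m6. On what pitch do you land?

G5 up a perfect fifth → D6 (7 semitones).
Up a minor sixth from D6: Bb6 (8 semitones up).

Bb6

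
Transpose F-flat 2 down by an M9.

Two letters down from F (plus an octave) reaches E.
Moving 14 semitones down from Fb2 (the size of a major ninth) reaches Ebb1.

E-double-flat 1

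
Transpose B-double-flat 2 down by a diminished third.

G 2

Counting three letter names down from B lands on G.
Moving 2 semitones down from Bbb2 (the size of a diminished third) reaches G2.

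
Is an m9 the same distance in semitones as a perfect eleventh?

A minor ninth spans 13 semitones; a perfect eleventh spans 17 semitones. They differ by 4.

No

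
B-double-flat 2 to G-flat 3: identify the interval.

B to G spans six letter names (B-C-D-E-F-G): a sixth.
The major sixth spans 9 semitones, and Bbb2 to Gb3 is exactly 9 semitones — so this is a major sixth.

major sixth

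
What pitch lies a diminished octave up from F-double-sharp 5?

F-sharp 6

An octave keeps the letter name F, an octave up from F.
Moving 11 semitones up from F##5 (the size of a diminished octave) reaches F#6.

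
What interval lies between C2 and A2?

C to A spans six letter names (C-D-E-F-G-A) — that makes it a sixth of some quality.
C2 to A2 is 9 semitones, matching the major sixth exactly, so the quality is major.

major sixth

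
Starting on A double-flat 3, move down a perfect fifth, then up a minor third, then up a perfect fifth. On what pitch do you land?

Abb3 down a perfect fifth → Dbb3 (7 semitones).
A minor third up from Dbb3 is Fbb3.
Fbb3 up a perfect fifth → Cbb4 (7 semitones).

C double-flat 4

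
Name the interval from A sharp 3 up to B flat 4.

diminished ninth

A to B spans two letter names (A-B), plus an octave, so the interval is some kind of ninth.
A major ninth would be 14 semitones; A#3 to Bb4 is 12, two semitones narrower, so the interval is diminished.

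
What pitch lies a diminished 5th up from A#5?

The fifth takes the letter from A up to E.
Moving 6 semitones up from A#5 (the size of a diminished fifth) reaches E6.

E6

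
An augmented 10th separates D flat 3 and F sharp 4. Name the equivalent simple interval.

Subtracting seven from the interval number removes an octave: 10 − 7 = 3.
Quality carries through unchanged, so the simple form is an augmented third.

A3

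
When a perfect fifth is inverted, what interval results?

Inverted interval numbers add to nine, so a fifth pairs with a fourth (5 + 4 = 9).
And perfect stays perfect under inversion, so we get a perfect fourth.

perfect 4th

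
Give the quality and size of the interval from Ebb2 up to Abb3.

perfect 11th

E to A spans four letter names (E-F-G-A), plus an octave, so the interval is some kind of eleventh.
Counting semitones, Ebb2→Abb3 is 17, which is the perfect eleventh.
(Equivalently, a compound perfect fourth: a perfect fourth plus an octave.)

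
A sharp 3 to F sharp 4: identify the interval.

minor sixth

A to F spans six letter names (A-B-C-D-E-F) — that makes it a sixth of some quality.
At 8 semitones, A#3→F#4 falls one short of a major sixth: minor.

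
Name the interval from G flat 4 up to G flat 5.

P8

G to G is the same letter name, plus an octave — that makes it an octave of some quality.
Counting semitones, Gb4→Gb5 is 12, which is the perfect octave.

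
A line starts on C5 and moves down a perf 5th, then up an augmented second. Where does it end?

Down a perfect fifth from C5: F4 (7 semitones down).
An augmented second up from F4 is G#4.

G#4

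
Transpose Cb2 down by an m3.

Three letter names down from C: A.
Moving 3 semitones down from Cb2 (the size of a minor third) reaches Ab1.

Ab1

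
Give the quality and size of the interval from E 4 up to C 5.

m6

E to C spans six letter names (E-F-G-A-B-C): a sixth.
E4 to C5 is 8 semitones, a half step short of the major sixth (9), so this is minor.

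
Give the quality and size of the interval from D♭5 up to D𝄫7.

D to D is the same letter name, plus 2 octaves, so the interval is some kind of fifteenth.
Db5 to Dbb7 spans 23 semitones — one semitone narrower than the perfect fifteenth (24) — giving a diminished fifteenth.
(Equivalently, a compound diminished octave: a diminished octave plus an octave.)

diminished fifteenth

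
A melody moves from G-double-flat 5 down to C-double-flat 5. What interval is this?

perfect fifth

Descending from Gbb5 to Cbb5 is the same interval as ascending Cbb5 to Gbb5.
C to G spans five letter names (C-D-E-F-G), so the interval is some kind of fifth.
The perfect fifth spans 7 semitones, and Cbb5 to Gbb5 is exactly 7 semitones — so this is a perfect fifth.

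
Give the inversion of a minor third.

M6

The rule of nine gives the new number: 9 − 3 = 6, so a third becomes a sixth.
The quality also flips — minor becomes major — giving a major sixth.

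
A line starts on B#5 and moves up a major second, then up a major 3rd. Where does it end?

A major second up from B#5 is C##6.
A major third up from C##6 is E##6.

E##6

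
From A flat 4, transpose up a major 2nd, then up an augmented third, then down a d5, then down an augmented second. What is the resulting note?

A major second up from Ab4 is Bb4.
Bb4 up an augmented third → D#5 (5 semitones).
D#5 down a diminished fifth → G##4 (6 semitones).
Down an augmented second from G##4: F#4 (3 semitones down).

F sharp 4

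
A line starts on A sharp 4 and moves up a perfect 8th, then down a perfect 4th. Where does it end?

A#4 up a perfect octave → A#5 (12 semitones).
A perfect fourth down from A#5 is E#5.

E sharp 5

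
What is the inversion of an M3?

Interval numbers invert to sum to nine: 3 + 6 = 9, so a third inverts to a sixth.
Quality inverts too: major becomes minor. That makes the inversion a minor sixth.

minor sixth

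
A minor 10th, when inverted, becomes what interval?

First reduce the compound minor tenth to its simple form, a minor third.
Interval numbers invert to sum to nine: 3 + 6 = 9, so a third inverts to a sixth.
Quality inverts too: minor becomes major. That makes the inversion a major sixth.

major sixth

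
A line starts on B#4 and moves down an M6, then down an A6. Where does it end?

F3

A major sixth down from B#4 is D#4.
Down an augmented sixth from D#4: F3 (10 semitones down).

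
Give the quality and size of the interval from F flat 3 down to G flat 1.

m14

Descending from Fb3 to Gb1 is the same interval as ascending Gb1 to Fb3.
G to F spans seven letter names (G-A-B-C-D-E-F), plus an octave, so the interval is some kind of fourteenth.
Gb1 to Fb3 is 22 semitones, a half step short of the major fourteenth (23), so this is minor.
(Equivalently, a compound minor seventh: a minor seventh plus an octave.)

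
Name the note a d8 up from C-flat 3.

An octave keeps the letter name C, an octave up from C.
Moving 11 semitones up from Cb3 (the size of a diminished octave) reaches Cbb4.

C-double-flat 4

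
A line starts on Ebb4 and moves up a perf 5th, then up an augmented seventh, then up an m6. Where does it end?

F6

Up a perfect fifth from Ebb4: Bbb4 (7 semitones up).
Up an augmented seventh from Bbb4: A5 (12 semitones up).
A minor sixth up from A5 is F6.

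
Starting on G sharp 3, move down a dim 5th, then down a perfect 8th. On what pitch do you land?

C double-sharp 2

Down a diminished fifth from G#3: C##3 (6 semitones down).
C##3 down a perfect octave → C##2 (12 semitones).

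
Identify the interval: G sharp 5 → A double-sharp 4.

Descending from G#5 to A##4 is the same interval as ascending A##4 to G#5.
A to G spans seven letter names (A-B-C-D-E-F-G): a seventh.
A major seventh would be 11 semitones; A##4 to G#5 is 9, two semitones narrower, so the interval is diminished.

d7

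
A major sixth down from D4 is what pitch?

F3

Counting six letter names down from D lands on F.
A major sixth is 9 semitones; 9 semitones down from D4 gives F3.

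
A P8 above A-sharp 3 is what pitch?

For an octave the letter name doesn't change: still A, an octave up.
A perfect octave spans 12 semitones, so from A#3 the target pitch is A#4.

A-sharp 4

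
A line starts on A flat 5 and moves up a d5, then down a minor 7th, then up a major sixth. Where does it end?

Up a diminished fifth from Ab5: Ebb6 (6 semitones up).
Down a minor seventh from Ebb6: Fb5 (10 semitones down).
Fb5 up a major sixth → Db6 (9 semitones).

D flat 6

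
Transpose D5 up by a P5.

A5

Five letter names up from D: A.
Moving 7 semitones up from D5 (the size of a perfect fifth) reaches A5.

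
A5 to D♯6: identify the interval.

A to D spans four letter names (A-B-C-D): a fourth.
A perfect fourth would be 5 semitones; A5 to D#6 is 6, one semitone wider, so the interval is augmented.

A4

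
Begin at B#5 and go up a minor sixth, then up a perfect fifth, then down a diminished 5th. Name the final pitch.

G##6

A minor sixth up from B#5 is G#6.
G#6 up a perfect fifth → D#7 (7 semitones).
A diminished fifth down from D#7 is G##6.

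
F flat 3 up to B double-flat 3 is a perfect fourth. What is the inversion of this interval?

Inverted interval numbers add to nine, so a fourth pairs with a fifth (4 + 5 = 9).
And perfect stays perfect under inversion, so we get a perfect fifth.

perfect 5th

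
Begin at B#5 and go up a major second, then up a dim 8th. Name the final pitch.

Up a major second from B#5: C##6 (2 semitones up).
C##6 up a diminished octave → C#7 (11 semitones).

C#7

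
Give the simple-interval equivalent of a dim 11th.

diminished fourth

Each octave removed subtracts seven from the number: 11 − 7 = 4.
Quality carries through unchanged, so the simple form is a diminished fourth.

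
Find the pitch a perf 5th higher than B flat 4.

The fifth takes the letter from B up to F.
A perfect fifth spans 7 semitones, so from Bb4 the target pitch is F5.

F 5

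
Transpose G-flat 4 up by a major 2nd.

A-flat 4

Counting two letter names up from G lands on A.
A major second spans 2 semitones, so from Gb4 the target pitch is Ab4.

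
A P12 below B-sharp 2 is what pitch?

Counting five letter names plus an octave down from B lands on E.
Moving 19 semitones down from B#2 (the size of a perfect twelfth) reaches E#1.

E-sharp 1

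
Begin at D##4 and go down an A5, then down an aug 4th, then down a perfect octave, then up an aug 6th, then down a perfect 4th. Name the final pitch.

F##2

An augmented fifth down from D##4 is G#3.
G#3 down an augmented fourth → D3 (6 semitones).
Down a perfect octave from D3: D2 (12 semitones down).
Up an augmented sixth from D2: B#2 (10 semitones up).
Down a perfect fourth from B#2: F##2 (5 semitones down).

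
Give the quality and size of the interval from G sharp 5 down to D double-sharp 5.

d4

Descending from G#5 to D##5 is the same interval as ascending D##5 to G#5.
D to G spans four letter names (D-E-F-G), so the interval is some kind of fourth.
D##5 to G#5 spans 4 semitones — one semitone narrower than the perfect fourth (5) — giving a diminished fourth.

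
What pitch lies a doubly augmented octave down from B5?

The letter stays B (same as the start), shifted an octave down.
Moving 14 semitones down from B5 (the size of a doubly augmented octave) reaches Bbb4.

Bbb4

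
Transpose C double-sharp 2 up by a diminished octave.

C sharp 3

An octave keeps the letter name C, an octave up from C.
A diminished octave is 11 semitones; 11 semitones up from C##2 gives C#3.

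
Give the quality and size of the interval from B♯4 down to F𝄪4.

Descending from B#4 to F##4 is the same interval as ascending F##4 to B#4.
F to B spans four letter names (F-G-A-B): a fourth.
Counting semitones, F##4→B#4 is 5, which is the perfect fourth.

perfect fourth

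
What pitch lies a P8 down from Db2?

The letter stays D (same as the start), shifted an octave down.
A perfect octave spans 12 semitones, so from Db2 the target pitch is Db1.

Db1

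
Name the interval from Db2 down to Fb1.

Descending from Db2 to Fb1 is the same interval as ascending Fb1 to Db2.
F to D spans six letter names (F-G-A-B-C-D): a sixth.
The major sixth spans 9 semitones, and Fb1 to Db2 is exactly 9 semitones — so this is a major sixth.

major 6th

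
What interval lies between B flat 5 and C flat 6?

minor 2nd

B to C spans two letter names (B-C): a second.
A major second would be 2 semitones, but Bb5 to Cb6 is 1 — one semitone narrower, making it a minor second.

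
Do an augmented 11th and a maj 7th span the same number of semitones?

18 semitones (augmented eleventh) vs 11 semitones (major seventh): not equal.

No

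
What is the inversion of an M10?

m6

First reduce the compound major tenth to its simple form, a major third.
Interval numbers invert to sum to nine: 3 + 6 = 9, so a third inverts to a sixth.
Quality inverts too: major becomes minor. That makes the inversion a minor sixth.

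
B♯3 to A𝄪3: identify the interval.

minor second

Descending from B#3 to A##3 is the same interval as ascending A##3 to B#3.
A to B spans two letter names (A-B) — that makes it a second of some quality.
At 1 semitone, A##3→B#3 falls one short of a major second: minor.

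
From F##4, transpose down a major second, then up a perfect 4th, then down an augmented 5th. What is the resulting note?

D4

Down a major second from F##4: E#4 (2 semitones down).
A perfect fourth up from E#4 is A#4.
A#4 down an augmented fifth → D4 (8 semitones).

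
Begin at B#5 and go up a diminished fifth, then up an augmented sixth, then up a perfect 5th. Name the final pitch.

A diminished fifth up from B#5 is F#6.
An augmented sixth up from F#6 is D##7.
D##7 up a perfect fifth → A##7 (7 semitones).

A##7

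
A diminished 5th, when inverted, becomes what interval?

The rule of nine gives the new number: 9 − 5 = 4, so a fifth becomes a fourth.
And diminished becomes augmented under inversion, so we get an augmented fourth.

augmented fourth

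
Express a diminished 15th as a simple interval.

diminished octave

Subtracting seven from the interval number removes an octave: 15 − 7 = 8.
So a diminished fifteenth is an octave plus a diminished octave. The quality is unchanged.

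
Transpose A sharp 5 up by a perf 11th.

D sharp 7

Counting four letter names plus an octave up from A lands on D.
Moving 17 semitones up from A#5 (the size of a perfect eleventh) reaches D#7.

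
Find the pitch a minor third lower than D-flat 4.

Three letter names down from D: B.
A minor third is 3 semitones; 3 semitones down from Db4 gives Bb3.

B-flat 3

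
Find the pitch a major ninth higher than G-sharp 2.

A-sharp 3

Two letters up from G (plus an octave) reaches A.
A major ninth is 14 semitones; 14 semitones up from G#2 gives A#3.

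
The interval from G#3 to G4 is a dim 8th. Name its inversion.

augmented unison

Inverted interval numbers add to nine, so an octave pairs with a unison (8 + 1 = 9).
And diminished becomes augmented under inversion, so we get an augmented unison.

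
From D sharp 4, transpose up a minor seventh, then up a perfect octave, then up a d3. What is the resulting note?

D#4 up a minor seventh → C#5 (10 semitones).
C#5 up a perfect octave → C#6 (12 semitones).
C#6 up a diminished third → Eb6 (2 semitones).

E flat 6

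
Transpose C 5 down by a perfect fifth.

Counting five letter names down from C lands on F.
A perfect fifth spans 7 semitones, so from C5 the target pitch is F4.

F 4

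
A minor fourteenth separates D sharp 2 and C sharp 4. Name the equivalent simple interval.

m7

Each octave removed subtracts seven from the number: 14 − 7 = 7.
That makes a minor fourteenth a compound minor seventh — an octave plus a minor seventh.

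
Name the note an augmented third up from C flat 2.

The third takes the letter from C up to E.
An augmented third spans 5 semitones, so from Cb2 the target pitch is E2.

E 2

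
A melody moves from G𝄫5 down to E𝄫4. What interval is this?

Descending from Gbb5 to Ebb4 is the same interval as ascending Ebb4 to Gbb5.
E to G spans three letter names (E-F-G), plus an octave, so the interval is some kind of tenth.
A major tenth would be 16 semitones, but Ebb4 to Gbb5 is 15 — one semitone narrower, making it a minor tenth.
(Equivalently, a compound minor third: a minor third plus an octave.)

minor 10th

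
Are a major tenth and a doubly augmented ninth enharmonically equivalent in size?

A major tenth spans 16 semitones, and a doubly augmented ninth also spans 16 semitones — they're enharmonic.

Yes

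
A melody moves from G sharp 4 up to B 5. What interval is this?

G to B spans three letter names (G-A-B), plus an octave, so the interval is some kind of tenth.
G#4 to B5 is 15 semitones, a half step short of the major tenth (16), so this is minor.
(Equivalently, a compound minor third: a minor third plus an octave.)

m10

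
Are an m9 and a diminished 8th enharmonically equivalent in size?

A minor ninth is 13 semitones but a diminished octave is 11 semitones — different sizes.

No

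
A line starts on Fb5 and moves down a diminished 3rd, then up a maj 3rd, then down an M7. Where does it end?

G4

A diminished third down from Fb5 is D5.
Up a major third from D5: F#5 (4 semitones up).
Down a major seventh from F#5: G4 (11 semitones down).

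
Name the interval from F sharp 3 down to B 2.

perfect 5th

Descending from F#3 to B2 is the same interval as ascending B2 to F#3.
B to F spans five letter names (B-C-D-E-F), so the interval is some kind of fifth.
The perfect fifth spans 7 semitones, and B2 to F#3 is exactly 7 semitones — so this is a perfect fifth.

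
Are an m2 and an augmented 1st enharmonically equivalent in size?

A minor second = 1 semitone = an augmented unison; enharmonically equal.

Yes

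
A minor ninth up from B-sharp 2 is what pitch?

Counting two letter names plus an octave up from B lands on C.
A minor ninth spans 13 semitones, so from B#2 the target pitch is C#4.

C-sharp 4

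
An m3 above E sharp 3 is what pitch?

G sharp 3

Three letter names up from E: G.
Moving 3 semitones up from E#3 (the size of a minor third) reaches G#3.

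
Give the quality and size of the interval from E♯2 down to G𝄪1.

Descending from E#2 to G##1 is the same interval as ascending G##1 to E#2.
G to E spans six letter names (G-A-B-C-D-E): a sixth.
G##1 to E#2 is 8 semitones, a half step short of the major sixth (9), so this is minor.

minor sixth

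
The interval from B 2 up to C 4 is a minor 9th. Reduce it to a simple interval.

Each octave removed subtracts seven from the number: 9 − 7 = 2.
So a minor ninth is an octave plus a minor second. The quality is unchanged.

minor 2nd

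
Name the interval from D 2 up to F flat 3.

D to F spans three letter names (D-E-F), plus an octave — that makes it a tenth of some quality.
The major tenth is 16 semitones; here we have 14, two semitones narrower: diminished.
(Equivalently, a compound diminished third: a diminished third plus an octave.)

diminished 10th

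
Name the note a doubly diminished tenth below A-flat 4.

F-double-sharp 3

Three letters down from A (plus an octave) reaches F.
Moving 13 semitones down from Ab4 (the size of a doubly diminished tenth) reaches F##3.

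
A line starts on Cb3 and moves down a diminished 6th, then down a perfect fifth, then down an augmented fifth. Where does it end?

A diminished sixth down from Cb3 is E2.
Down a perfect fifth from E2: A1 (7 semitones down).
A1 down an augmented fifth → Db1 (8 semitones).

Db1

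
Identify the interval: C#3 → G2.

augmented fourth

Descending from C#3 to G2 is the same interval as ascending G2 to C#3.
G to C spans four letter names (G-A-B-C): a fourth.
G2 to C#3 spans 6 semitones — one semitone wider than the perfect fourth (5) — giving an augmented fourth.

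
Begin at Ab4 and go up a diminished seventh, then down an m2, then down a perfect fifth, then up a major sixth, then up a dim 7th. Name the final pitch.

Ab4 up a diminished seventh → Gbb5 (9 semitones).
Down a minor second from Gbb5: Fb5 (1 semitone down).
Down a perfect fifth from Fb5: Bbb4 (7 semitones down).
Bbb4 up a major sixth → Gb5 (9 semitones).
A diminished seventh up from Gb5 is Fbb6.

Fbb6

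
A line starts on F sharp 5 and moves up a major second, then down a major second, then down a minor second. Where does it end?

F#5 up a major second → G#5 (2 semitones).
Down a major second from G#5: F#5 (2 semitones down).
Down a minor second from F#5: E#5 (1 semitone down).

E sharp 5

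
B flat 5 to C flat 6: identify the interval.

minor 2nd

B to C spans two letter names (B-C) — that makes it a second of some quality.
At 1 semitone, Bb5→Cb6 falls one short of a major second: minor.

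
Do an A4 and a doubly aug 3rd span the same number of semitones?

Yes

Both span 6 semitones: an augmented fourth and a doubly augmented third are the same chromatic distance.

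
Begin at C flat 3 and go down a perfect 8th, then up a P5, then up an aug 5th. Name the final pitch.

Down a perfect octave from Cb3: Cb2 (12 semitones down).
Cb2 up a perfect fifth → Gb2 (7 semitones).
Gb2 up an augmented fifth → D3 (8 semitones).

D 3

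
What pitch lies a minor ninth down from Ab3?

G2

The ninth's letter: A down two letter names plus an octave → G.
A minor ninth is 13 semitones; 13 semitones down from Ab3 gives G2.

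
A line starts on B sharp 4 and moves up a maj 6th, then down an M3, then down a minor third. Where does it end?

Up a major sixth from B#4: G##5 (9 semitones up).
Down a major third from G##5: E#5 (4 semitones down).
Down a minor third from E#5: C##5 (3 semitones down).

C double-sharp 5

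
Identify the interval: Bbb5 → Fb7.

perfect twelfth

B to F spans five letter names (B-C-D-E-F), plus an octave — that makes it a twelfth of some quality.
The perfect twelfth spans 19 semitones, and Bbb5 to Fb7 is exactly 19 semitones — so this is a perfect twelfth.
(Equivalently, a compound perfect fifth: a perfect fifth plus an octave.)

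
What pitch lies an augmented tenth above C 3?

Counting three letter names plus an octave up from C lands on E.
Moving 17 semitones up from C3 (the size of an augmented tenth) reaches E#4.

E sharp 4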